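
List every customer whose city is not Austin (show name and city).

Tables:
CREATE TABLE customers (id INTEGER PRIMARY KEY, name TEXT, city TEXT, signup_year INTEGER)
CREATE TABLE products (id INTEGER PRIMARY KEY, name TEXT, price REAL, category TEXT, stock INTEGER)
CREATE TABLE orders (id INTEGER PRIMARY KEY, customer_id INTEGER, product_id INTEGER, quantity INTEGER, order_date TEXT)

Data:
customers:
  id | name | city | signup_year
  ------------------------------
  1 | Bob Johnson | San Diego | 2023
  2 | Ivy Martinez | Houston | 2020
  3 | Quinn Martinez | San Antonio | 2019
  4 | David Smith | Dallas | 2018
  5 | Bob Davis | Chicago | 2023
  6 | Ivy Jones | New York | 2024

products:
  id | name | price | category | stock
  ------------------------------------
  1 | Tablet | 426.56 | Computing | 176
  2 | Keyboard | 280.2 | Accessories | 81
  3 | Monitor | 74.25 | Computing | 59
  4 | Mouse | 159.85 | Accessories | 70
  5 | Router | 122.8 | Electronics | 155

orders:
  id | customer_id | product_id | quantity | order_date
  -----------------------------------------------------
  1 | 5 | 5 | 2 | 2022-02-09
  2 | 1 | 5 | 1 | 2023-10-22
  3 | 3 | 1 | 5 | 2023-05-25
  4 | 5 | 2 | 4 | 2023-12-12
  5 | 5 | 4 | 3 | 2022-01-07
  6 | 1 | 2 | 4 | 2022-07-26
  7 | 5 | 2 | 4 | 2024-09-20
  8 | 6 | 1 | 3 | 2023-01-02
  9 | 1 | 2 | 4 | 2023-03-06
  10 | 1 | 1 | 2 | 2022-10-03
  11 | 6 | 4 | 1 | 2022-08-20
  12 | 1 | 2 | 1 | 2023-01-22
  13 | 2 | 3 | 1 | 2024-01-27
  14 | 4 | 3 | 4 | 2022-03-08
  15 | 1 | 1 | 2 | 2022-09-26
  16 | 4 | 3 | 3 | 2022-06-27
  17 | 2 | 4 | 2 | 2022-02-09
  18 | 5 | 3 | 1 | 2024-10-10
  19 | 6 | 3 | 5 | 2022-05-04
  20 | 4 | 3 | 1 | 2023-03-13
SELECT name, city FROM customers WHERE city <> 'Austin'

Execution result:
name | city
Bob Johnson | San Diego
Ivy Martinez | Houston
Quinn Martinez | San Antonio
David Smith | Dallas
Bob Davis | Chicago
Ivy Jones | New York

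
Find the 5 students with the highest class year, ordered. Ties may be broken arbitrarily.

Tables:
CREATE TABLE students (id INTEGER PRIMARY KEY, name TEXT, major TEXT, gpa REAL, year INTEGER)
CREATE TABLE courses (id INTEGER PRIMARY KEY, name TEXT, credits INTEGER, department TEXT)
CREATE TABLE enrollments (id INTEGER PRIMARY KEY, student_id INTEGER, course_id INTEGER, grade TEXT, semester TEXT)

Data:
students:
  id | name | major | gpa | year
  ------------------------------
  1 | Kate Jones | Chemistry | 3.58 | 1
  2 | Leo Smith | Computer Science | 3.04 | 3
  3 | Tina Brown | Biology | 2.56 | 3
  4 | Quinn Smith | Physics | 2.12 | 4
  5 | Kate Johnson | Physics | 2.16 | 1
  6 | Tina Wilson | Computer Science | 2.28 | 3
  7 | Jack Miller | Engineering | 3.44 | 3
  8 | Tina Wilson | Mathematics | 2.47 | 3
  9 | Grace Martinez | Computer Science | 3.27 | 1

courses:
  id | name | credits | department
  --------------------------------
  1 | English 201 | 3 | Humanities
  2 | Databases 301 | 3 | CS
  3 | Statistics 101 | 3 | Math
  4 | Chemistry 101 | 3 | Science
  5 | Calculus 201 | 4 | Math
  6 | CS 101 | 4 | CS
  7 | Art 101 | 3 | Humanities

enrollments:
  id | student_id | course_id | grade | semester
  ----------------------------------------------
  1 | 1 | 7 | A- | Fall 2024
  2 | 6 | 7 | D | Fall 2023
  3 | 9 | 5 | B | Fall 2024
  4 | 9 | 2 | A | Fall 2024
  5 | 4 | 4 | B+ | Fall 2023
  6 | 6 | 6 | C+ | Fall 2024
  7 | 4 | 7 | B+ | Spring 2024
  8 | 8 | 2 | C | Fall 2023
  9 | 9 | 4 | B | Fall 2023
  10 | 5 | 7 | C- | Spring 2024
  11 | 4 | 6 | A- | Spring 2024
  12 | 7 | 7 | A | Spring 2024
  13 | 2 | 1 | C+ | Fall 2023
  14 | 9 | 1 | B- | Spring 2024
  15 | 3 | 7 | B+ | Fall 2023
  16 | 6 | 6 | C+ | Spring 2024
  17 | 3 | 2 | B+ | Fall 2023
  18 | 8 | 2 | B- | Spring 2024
SELECT name, year FROM students ORDER BY year DESC LIMIT 5

Execution result:
name | year
Quinn Smith | 4
Leo Smith | 3
Tina Brown | 3
Tina Wilson | 3
Jack Miller | 3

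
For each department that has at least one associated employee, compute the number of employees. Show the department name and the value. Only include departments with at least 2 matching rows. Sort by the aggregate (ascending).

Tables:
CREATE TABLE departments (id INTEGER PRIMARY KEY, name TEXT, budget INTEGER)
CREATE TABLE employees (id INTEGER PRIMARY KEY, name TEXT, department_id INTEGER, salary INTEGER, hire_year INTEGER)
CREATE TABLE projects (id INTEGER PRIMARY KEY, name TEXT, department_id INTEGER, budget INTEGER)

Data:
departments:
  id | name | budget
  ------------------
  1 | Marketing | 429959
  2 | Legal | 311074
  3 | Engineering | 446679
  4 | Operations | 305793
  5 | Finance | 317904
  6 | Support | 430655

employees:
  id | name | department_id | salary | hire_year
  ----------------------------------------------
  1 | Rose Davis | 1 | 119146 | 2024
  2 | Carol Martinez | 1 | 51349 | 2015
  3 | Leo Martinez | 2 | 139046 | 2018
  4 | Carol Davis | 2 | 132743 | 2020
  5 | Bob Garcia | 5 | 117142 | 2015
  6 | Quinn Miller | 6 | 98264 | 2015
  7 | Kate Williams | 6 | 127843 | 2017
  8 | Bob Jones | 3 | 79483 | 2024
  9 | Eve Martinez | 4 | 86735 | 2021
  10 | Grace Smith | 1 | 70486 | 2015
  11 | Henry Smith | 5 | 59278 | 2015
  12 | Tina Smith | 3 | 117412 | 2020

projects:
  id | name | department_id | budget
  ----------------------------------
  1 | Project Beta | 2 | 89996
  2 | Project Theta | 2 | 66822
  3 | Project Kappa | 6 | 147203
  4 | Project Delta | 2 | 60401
SELECT p.name, COUNT(*) AS n FROM employees c JOIN departments p ON c.department_id = p.id GROUP BY p.id, p.name HAVING COUNT(*) >= 2 ORDER BY n ASC

Execution result:
name | n
Legal | 2
Engineering | 2
Finance | 2
Support | 2
Marketing | 3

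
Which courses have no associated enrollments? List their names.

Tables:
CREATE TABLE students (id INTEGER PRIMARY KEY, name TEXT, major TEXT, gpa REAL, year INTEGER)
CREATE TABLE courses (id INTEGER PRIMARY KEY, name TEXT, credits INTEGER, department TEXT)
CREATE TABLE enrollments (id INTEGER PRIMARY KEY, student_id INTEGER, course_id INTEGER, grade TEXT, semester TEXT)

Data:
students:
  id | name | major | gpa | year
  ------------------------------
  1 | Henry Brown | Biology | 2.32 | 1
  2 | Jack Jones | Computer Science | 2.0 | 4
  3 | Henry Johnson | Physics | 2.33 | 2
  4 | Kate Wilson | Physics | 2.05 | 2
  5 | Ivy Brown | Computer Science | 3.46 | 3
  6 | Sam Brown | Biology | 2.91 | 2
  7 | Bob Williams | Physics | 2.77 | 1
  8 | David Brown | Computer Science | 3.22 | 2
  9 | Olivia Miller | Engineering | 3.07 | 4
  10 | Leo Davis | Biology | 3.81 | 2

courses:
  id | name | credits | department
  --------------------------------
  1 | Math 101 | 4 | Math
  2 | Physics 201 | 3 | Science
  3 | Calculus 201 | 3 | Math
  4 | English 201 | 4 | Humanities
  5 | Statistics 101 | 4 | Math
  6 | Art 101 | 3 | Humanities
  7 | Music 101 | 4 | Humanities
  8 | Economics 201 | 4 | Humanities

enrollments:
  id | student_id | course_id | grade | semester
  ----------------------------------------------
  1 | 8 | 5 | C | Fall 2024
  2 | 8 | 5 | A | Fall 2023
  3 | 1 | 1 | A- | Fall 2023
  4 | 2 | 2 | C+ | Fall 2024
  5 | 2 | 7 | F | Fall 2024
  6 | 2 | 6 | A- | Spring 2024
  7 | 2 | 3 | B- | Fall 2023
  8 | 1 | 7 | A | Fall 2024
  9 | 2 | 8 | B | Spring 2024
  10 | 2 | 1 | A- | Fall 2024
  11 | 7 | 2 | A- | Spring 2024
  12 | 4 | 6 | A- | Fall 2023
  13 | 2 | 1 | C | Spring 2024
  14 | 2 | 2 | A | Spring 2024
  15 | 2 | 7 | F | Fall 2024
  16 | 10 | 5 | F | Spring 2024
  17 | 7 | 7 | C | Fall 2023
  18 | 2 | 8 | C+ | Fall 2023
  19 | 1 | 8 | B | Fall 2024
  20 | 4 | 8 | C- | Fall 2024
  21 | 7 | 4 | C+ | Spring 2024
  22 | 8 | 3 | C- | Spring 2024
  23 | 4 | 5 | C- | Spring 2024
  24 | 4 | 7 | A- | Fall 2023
SELECT p.name FROM courses p LEFT JOIN enrollments c ON c.course_id = p.id WHERE c.id IS NULL

Execution result:
(no rows)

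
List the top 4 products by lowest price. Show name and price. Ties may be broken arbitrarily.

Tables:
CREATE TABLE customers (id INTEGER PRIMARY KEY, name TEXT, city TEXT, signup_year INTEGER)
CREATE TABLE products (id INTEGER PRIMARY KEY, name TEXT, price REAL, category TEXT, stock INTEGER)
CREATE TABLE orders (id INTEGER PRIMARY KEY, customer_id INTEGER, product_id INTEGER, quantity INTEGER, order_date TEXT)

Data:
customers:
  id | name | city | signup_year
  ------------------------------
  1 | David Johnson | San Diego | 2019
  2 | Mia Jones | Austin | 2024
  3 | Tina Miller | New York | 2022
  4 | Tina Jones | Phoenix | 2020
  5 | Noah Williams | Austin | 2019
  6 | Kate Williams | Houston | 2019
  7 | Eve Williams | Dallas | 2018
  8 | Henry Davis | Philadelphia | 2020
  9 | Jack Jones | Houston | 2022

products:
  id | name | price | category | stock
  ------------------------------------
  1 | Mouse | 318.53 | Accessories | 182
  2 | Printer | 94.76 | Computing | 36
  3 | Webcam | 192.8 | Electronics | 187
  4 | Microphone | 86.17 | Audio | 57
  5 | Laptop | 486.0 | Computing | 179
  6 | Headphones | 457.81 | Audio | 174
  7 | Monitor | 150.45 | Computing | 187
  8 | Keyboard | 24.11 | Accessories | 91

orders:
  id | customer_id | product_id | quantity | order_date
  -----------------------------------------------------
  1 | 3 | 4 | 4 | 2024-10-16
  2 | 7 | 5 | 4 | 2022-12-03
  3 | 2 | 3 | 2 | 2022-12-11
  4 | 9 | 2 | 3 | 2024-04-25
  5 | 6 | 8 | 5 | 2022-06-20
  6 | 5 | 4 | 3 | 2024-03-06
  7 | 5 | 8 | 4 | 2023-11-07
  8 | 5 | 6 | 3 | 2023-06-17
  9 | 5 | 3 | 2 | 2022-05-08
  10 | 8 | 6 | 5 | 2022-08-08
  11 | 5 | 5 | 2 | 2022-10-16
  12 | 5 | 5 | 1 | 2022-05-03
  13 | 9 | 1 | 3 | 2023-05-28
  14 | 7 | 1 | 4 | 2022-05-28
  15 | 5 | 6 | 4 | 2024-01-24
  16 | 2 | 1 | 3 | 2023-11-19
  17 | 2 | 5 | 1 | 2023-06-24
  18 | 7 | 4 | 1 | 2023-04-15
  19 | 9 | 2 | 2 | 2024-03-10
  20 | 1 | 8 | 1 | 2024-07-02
SELECT name, price FROM products ORDER BY price ASC LIMIT 4

Execution result:
name | price
Keyboard | 24.11
Microphone | 86.17
Printer | 94.76
Monitor | 150.45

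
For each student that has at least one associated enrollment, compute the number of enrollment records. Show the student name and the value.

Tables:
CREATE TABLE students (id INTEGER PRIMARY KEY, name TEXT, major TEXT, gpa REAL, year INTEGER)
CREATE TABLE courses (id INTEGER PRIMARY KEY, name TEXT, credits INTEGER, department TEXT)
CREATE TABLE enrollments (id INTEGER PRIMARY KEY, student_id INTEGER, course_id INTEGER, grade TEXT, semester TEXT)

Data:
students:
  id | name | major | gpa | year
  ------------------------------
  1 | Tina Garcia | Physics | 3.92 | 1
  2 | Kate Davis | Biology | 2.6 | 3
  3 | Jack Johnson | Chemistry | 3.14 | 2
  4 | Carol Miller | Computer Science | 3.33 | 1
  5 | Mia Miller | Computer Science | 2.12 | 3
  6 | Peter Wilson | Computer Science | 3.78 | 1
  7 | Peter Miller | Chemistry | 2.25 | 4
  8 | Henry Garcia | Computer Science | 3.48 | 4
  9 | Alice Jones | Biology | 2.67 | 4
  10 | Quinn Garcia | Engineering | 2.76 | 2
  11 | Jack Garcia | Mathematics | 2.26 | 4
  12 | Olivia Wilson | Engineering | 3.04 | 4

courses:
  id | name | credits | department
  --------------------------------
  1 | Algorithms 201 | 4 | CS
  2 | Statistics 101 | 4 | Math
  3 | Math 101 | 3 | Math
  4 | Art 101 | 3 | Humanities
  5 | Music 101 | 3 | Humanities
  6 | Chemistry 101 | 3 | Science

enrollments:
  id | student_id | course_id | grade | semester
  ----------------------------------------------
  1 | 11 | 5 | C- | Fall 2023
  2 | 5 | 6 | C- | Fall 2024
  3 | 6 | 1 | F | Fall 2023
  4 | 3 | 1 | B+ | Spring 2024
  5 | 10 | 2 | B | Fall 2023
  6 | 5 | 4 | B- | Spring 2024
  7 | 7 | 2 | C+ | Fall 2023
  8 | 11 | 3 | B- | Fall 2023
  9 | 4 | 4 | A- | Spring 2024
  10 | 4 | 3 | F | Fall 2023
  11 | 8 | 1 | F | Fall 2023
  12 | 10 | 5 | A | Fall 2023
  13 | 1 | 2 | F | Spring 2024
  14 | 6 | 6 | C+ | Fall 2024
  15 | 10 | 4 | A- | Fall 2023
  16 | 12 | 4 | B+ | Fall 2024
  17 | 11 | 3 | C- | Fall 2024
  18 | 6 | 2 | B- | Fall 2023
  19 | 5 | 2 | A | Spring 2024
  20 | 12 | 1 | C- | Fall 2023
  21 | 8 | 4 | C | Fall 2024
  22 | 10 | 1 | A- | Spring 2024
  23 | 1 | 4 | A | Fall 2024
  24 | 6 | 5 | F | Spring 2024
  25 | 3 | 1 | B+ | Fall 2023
SELECT p.name, COUNT(*) AS n FROM enrollments c JOIN students p ON c.student_id = p.id GROUP BY p.id, p.name

Execution result:
name | n
Tina Garcia | 2
Jack Johnson | 2
Carol Miller | 2
Mia Miller | 3
Peter Wilson | 4
Peter Miller | 1
Henry Garcia | 2
Quinn Garcia | 4
Jack Garcia | 3
Olivia Wilson | 2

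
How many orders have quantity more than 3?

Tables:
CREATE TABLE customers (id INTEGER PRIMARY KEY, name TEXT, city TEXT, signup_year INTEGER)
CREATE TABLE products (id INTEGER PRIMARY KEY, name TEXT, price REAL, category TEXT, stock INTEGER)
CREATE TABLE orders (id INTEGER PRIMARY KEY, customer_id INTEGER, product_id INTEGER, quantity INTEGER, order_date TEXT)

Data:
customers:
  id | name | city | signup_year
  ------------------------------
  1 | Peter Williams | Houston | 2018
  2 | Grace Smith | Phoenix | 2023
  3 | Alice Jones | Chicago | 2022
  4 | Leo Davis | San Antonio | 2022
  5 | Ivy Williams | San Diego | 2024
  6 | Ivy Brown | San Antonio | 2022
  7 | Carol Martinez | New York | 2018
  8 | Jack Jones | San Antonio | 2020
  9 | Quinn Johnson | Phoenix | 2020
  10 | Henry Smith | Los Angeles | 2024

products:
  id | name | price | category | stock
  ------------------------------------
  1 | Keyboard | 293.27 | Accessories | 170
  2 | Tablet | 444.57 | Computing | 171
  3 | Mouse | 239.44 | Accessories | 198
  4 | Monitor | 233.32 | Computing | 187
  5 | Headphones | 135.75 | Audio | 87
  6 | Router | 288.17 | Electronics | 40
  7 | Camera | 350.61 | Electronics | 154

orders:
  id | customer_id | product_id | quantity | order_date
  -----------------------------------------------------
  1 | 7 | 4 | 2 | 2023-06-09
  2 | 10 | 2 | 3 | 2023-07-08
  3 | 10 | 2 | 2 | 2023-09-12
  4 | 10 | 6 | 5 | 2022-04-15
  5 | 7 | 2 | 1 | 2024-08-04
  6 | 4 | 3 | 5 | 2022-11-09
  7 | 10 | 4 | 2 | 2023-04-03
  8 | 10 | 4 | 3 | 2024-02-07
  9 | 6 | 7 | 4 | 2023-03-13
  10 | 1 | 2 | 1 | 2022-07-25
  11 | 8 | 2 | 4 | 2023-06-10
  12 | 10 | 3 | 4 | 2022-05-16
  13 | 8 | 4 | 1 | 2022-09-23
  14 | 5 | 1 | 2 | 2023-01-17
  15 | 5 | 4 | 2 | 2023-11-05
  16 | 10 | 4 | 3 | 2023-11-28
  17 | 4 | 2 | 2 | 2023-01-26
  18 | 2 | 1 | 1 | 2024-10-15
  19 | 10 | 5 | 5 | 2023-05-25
SELECT COUNT(*) FROM orders WHERE quantity > 3

Execution result:
6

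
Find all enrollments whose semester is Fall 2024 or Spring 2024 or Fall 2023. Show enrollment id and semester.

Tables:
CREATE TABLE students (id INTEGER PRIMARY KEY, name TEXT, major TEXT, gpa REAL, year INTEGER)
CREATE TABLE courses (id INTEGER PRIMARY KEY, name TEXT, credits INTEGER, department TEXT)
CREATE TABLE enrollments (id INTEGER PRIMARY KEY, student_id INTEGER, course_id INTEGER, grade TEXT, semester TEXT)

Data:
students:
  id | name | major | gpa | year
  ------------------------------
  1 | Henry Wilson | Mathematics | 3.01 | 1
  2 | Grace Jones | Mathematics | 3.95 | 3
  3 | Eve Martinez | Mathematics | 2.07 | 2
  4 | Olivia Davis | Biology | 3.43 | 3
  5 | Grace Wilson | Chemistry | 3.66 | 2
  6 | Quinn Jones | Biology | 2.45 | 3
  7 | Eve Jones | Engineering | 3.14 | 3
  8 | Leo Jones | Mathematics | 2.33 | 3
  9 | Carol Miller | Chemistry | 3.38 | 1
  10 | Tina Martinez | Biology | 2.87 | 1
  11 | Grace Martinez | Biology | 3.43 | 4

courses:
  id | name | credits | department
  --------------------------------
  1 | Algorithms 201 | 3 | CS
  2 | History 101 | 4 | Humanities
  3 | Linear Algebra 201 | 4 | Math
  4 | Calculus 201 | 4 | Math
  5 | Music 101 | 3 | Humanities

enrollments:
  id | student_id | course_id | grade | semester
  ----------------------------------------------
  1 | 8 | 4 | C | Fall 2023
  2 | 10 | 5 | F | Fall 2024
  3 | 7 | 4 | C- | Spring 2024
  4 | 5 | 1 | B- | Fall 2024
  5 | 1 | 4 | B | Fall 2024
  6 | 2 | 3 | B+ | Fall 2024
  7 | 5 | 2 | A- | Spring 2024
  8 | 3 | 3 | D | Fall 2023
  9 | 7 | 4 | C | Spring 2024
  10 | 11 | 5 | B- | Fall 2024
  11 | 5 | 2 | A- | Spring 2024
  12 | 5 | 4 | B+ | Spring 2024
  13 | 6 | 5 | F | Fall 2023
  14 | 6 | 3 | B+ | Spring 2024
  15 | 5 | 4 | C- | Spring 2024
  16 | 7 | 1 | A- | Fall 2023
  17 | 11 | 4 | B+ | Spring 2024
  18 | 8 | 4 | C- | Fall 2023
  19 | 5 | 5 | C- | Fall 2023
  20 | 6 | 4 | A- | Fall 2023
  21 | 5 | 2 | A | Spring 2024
SELECT id, semester FROM enrollments WHERE semester IN ('Fall 2024', 'Spring 2024', 'Fall 2023')

Execution result:
id | semester
1 | Fall 2023
2 | Fall 2024
3 | Spring 2024
4 | Fall 2024
5 | Fall 2024
6 | Fall 2024
7 | Spring 2024
8 | Fall 2023
9 | Spring 2024
10 | Fall 2024
11 | Spring 2024
12 | Spring 2024
13 | Fall 2023
14 | Spring 2024
15 | Spring 2024
16 | Fall 2023
17 | Spring 2024
18 | Fall 2023
19 | Fall 2023
20 | Fall 2023
21 | Spring 2024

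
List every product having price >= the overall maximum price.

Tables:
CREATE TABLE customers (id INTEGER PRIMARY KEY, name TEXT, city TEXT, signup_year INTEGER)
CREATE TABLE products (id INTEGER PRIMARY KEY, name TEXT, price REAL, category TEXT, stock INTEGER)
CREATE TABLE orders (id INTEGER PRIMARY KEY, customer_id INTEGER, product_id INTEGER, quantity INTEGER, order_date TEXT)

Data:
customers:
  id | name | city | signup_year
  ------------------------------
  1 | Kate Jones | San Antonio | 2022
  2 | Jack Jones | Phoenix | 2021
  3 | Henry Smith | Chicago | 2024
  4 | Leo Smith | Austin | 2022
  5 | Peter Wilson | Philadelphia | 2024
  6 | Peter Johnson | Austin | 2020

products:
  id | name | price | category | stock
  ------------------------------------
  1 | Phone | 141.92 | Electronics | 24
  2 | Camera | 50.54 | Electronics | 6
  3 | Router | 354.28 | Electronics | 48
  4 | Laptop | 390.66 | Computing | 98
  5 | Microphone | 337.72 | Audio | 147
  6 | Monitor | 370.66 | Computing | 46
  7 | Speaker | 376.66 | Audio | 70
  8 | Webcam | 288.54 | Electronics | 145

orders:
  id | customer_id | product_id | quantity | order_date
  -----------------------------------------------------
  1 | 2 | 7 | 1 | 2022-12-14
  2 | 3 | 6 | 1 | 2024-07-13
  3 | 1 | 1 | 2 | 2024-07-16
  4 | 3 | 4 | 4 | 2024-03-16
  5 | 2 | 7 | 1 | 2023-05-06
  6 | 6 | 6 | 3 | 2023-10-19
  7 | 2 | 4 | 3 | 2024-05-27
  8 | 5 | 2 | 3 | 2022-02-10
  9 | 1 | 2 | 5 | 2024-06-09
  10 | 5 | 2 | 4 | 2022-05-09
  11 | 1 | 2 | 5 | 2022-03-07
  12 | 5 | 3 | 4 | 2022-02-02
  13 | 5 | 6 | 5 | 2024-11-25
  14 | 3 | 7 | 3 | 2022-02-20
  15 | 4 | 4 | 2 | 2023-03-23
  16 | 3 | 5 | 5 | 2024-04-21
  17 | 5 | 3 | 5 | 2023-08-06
SELECT name, price FROM products WHERE price >= (SELECT MAX(price) FROM products)

Execution result:
name | price
Laptop | 390.66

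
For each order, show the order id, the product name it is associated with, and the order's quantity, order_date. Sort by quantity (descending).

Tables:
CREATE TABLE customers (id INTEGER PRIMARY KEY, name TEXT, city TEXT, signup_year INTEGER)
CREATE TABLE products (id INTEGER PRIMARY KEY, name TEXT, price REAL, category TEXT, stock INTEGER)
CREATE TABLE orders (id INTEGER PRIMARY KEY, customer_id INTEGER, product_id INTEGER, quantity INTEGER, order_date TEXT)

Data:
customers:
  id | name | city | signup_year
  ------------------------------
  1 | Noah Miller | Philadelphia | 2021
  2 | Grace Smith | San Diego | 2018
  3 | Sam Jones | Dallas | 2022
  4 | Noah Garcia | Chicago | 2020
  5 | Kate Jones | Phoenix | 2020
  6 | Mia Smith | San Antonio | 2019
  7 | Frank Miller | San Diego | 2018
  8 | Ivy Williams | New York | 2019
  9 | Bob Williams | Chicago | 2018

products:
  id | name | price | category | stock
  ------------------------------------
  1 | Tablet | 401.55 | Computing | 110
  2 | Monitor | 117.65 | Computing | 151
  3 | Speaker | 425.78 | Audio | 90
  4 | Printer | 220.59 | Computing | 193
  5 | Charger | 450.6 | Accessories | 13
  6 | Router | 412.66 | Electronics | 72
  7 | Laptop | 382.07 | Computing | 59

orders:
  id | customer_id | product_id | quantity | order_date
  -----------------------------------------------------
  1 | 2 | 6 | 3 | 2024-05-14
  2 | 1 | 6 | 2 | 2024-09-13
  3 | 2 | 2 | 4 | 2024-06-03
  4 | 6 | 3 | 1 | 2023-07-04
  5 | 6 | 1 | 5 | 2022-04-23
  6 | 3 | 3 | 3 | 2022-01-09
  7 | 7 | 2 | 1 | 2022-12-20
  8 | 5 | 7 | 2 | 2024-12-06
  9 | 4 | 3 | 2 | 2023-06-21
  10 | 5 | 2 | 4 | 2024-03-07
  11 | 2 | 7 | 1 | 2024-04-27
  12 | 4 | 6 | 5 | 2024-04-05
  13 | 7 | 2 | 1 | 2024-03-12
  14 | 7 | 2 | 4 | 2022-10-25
SELECT c.id, p.name AS product, c.quantity, c.order_date FROM orders c JOIN products p ON c.product_id = p.id ORDER BY c.quantity DESC

Execution result:
id | product | quantity | order_date
5 | Tablet | 5 | 2022-04-23
12 | Router | 5 | 2024-04-05
3 | Monitor | 4 | 2024-06-03
10 | Monitor | 4 | 2024-03-07
14 | Monitor | 4 | 2022-10-25
1 | Router | 3 | 2024-05-14
6 | Speaker | 3 | 2022-01-09
2 | Router | 2 | 2024-09-13
8 | Laptop | 2 | 2024-12-06
9 | Speaker | 2 | 2023-06-21
4 | Speaker | 1 | 2023-07-04
7 | Monitor | 1 | 2022-12-20
11 | Laptop | 1 | 2024-04-27
13 | Monitor | 1 | 2024-03-12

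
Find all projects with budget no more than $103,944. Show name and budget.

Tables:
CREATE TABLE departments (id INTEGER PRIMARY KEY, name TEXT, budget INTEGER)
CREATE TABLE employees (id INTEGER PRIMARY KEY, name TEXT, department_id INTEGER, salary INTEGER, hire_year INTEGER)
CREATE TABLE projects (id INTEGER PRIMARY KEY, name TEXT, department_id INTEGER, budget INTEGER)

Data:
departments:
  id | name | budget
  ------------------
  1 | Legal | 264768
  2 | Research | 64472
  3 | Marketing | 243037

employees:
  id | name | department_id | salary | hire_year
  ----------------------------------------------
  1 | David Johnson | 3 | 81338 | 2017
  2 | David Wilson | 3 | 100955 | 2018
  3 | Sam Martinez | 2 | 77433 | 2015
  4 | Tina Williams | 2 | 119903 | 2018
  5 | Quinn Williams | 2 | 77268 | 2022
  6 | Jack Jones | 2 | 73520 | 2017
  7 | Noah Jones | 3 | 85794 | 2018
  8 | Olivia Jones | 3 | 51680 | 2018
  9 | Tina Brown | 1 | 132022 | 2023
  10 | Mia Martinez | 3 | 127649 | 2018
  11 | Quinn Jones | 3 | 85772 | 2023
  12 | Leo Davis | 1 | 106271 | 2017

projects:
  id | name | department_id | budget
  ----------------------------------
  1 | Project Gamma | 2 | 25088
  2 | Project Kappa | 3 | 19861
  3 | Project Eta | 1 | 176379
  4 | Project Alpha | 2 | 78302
SELECT name, budget FROM projects WHERE budget <= 103944

Execution result:
name | budget
Project Gamma | 25088
Project Kappa | 19861
Project Alpha | 78302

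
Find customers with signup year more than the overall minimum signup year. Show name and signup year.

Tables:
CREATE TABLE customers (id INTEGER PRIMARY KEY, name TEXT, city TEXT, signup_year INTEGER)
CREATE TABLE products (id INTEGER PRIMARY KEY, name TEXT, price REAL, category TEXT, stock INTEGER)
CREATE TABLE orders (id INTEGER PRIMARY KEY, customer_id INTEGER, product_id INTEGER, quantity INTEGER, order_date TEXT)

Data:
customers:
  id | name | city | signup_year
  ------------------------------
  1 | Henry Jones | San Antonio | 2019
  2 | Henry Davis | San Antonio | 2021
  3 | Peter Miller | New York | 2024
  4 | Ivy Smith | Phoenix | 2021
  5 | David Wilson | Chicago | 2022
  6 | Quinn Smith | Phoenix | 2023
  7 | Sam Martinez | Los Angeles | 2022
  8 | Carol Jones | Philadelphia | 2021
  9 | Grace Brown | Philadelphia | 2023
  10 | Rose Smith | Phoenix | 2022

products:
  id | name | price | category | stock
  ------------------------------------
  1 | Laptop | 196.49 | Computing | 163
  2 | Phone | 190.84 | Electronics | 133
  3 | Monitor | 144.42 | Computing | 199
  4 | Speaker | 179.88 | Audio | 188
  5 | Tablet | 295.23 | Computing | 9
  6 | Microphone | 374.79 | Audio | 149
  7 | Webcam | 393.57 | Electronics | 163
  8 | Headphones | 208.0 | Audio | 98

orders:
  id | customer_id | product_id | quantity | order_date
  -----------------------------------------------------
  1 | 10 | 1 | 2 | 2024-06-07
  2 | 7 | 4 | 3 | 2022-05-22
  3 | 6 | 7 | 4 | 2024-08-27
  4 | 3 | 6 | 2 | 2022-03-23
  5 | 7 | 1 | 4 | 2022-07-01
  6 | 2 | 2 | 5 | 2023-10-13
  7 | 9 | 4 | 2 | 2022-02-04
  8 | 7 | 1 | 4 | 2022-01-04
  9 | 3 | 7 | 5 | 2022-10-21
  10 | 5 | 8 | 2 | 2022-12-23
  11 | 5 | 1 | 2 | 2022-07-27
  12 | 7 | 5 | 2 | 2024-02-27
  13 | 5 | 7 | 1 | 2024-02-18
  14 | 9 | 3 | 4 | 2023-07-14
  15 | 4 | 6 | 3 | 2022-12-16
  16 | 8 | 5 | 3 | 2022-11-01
SELECT name, signup_year FROM customers WHERE signup_year > (SELECT MIN(signup_year) FROM customers)

Execution result:
name | signup_year
Henry Davis | 2021
Peter Miller | 2024
Ivy Smith | 2021
David Wilson | 2022
Quinn Smith | 2023
Sam Martinez | 2022
Carol Jones | 2021
Grace Brown | 2023
Rose Smith | 2022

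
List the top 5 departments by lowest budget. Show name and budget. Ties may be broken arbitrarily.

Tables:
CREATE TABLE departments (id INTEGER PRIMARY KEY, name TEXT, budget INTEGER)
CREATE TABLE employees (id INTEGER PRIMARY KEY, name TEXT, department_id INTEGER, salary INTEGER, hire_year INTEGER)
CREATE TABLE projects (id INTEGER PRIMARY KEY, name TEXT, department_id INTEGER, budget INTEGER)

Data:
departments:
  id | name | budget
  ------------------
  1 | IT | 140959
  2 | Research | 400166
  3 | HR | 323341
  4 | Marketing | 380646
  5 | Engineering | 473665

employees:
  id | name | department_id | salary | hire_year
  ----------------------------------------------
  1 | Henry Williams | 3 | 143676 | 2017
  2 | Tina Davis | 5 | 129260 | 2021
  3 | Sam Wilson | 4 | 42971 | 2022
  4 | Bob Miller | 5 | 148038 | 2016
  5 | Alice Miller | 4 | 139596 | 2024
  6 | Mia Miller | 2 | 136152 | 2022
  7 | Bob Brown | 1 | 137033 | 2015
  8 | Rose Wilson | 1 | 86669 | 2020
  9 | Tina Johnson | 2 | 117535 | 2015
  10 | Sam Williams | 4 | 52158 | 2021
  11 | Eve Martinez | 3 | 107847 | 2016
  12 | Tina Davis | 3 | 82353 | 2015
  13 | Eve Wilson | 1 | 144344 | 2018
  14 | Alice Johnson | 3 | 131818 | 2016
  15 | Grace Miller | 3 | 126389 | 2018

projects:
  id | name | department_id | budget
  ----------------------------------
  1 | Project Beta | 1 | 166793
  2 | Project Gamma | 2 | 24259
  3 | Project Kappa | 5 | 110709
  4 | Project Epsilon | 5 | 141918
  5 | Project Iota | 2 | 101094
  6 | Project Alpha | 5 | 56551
SELECT name, budget FROM departments ORDER BY budget ASC LIMIT 5

Execution result:
name | budget
IT | 140959
HR | 323341
Marketing | 380646
Research | 400166
Engineering | 473665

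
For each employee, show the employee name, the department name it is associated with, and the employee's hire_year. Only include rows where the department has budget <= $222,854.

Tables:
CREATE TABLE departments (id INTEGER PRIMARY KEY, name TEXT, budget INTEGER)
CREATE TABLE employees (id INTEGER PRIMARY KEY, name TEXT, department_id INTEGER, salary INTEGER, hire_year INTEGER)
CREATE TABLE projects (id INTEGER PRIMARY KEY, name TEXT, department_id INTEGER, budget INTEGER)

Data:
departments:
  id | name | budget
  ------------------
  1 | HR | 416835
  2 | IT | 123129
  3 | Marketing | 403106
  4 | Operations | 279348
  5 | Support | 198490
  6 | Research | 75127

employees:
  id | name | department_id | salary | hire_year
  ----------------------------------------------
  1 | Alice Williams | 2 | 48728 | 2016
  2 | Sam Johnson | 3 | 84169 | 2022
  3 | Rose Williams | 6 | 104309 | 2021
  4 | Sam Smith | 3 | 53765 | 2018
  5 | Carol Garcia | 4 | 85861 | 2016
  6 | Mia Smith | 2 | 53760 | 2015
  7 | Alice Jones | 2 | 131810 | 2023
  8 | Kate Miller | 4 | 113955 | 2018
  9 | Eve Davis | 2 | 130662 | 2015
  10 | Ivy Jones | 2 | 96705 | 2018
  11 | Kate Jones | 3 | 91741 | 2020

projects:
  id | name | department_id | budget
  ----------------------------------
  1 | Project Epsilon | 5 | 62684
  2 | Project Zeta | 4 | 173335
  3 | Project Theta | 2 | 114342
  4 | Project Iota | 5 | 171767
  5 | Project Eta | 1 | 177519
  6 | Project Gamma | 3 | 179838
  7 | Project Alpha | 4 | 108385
SELECT c.name, p.name AS department, c.hire_year FROM employees c JOIN departments p ON c.department_id = p.id WHERE p.budget <= 222854

Execution result:
name | department | hire_year
Alice Williams | IT | 2016
Rose Williams | Research | 2021
Mia Smith | IT | 2015
Alice Jones | IT | 2023
Eve Davis | IT | 2015
Ivy Jones | IT | 2018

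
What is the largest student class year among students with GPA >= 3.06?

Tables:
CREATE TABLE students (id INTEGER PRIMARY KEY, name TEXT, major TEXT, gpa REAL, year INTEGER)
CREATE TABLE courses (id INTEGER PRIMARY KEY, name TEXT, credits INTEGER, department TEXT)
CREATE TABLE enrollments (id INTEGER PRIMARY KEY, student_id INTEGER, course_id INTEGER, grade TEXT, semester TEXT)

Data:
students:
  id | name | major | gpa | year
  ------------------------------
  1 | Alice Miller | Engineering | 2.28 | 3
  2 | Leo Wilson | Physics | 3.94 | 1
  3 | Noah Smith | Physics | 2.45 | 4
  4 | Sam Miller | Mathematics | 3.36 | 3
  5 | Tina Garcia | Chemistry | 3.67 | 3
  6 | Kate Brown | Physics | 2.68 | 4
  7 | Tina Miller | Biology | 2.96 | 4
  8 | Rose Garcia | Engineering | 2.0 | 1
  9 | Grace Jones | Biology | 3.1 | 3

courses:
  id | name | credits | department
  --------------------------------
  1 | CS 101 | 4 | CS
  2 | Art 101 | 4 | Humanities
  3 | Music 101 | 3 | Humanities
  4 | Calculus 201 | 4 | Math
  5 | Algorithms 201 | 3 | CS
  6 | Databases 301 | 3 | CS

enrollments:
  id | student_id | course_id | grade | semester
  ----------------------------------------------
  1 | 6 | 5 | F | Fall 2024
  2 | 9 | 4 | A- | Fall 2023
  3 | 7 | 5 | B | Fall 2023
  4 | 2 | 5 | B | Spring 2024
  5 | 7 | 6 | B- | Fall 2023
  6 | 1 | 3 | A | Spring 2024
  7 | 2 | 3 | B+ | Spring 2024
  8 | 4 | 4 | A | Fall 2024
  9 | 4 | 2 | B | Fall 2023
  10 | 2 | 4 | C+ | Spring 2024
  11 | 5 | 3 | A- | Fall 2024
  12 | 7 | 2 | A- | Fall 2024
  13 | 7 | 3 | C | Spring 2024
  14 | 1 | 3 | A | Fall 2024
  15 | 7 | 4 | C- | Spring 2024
SELECT MAX(year) FROM students WHERE gpa >= 3.06

Execution result:
3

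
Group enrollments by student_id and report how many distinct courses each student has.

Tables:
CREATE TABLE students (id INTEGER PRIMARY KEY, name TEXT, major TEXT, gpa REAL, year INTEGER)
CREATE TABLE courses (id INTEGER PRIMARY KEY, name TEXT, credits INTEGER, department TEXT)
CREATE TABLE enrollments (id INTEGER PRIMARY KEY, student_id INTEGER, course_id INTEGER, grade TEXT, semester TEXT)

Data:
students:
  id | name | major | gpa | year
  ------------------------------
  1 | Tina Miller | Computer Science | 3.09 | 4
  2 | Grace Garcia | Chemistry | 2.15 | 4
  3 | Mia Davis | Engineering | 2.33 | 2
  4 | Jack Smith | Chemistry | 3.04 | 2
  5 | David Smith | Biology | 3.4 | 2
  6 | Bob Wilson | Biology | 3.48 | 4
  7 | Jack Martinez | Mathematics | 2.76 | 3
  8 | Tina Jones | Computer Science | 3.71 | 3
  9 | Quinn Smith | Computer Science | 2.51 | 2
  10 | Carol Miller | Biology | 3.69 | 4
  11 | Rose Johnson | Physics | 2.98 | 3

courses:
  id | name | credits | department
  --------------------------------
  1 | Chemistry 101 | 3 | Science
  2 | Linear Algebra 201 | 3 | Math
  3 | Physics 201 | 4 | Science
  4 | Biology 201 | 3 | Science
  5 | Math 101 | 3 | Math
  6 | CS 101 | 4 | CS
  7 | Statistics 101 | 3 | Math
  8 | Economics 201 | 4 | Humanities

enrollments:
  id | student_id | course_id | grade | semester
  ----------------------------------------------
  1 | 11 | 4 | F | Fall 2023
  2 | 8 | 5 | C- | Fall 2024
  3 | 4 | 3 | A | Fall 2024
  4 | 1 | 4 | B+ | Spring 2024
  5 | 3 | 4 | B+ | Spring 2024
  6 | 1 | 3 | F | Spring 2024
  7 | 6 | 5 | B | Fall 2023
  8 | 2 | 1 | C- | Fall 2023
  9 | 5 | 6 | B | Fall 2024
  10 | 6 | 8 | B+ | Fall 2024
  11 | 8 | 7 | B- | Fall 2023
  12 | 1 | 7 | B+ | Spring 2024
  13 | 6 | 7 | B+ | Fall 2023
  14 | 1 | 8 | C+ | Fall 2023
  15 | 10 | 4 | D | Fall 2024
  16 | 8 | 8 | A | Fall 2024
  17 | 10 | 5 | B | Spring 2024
SELECT student_id, COUNT(DISTINCT course_id) AS distinct_course_count FROM enrollments GROUP BY student_id

Execution result:
student_id | distinct_course_count
1 | 4
2 | 1
3 | 1
4 | 1
5 | 1
6 | 3
8 | 3
10 | 2
11 | 1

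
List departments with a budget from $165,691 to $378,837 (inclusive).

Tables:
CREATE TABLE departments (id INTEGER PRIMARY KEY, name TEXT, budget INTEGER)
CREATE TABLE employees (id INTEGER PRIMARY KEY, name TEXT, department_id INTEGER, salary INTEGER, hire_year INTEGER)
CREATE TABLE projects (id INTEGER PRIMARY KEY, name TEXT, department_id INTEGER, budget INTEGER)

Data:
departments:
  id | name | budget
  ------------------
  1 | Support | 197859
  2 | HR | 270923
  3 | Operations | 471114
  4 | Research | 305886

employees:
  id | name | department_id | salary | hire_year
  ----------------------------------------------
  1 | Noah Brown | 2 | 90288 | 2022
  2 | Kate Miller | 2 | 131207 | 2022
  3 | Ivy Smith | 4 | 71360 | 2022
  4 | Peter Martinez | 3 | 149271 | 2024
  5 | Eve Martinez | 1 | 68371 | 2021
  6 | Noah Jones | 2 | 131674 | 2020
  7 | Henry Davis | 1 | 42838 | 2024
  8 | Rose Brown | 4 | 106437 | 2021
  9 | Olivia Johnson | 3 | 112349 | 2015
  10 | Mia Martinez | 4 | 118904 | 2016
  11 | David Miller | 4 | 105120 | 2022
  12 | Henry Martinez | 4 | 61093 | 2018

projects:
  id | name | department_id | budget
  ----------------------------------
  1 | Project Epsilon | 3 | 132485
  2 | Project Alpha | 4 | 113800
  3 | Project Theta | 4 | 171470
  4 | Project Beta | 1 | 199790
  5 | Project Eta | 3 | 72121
SELECT name, budget FROM departments WHERE budget BETWEEN 165691 AND 378837

Execution result:
name | budget
Support | 197859
HR | 270923
Research | 305886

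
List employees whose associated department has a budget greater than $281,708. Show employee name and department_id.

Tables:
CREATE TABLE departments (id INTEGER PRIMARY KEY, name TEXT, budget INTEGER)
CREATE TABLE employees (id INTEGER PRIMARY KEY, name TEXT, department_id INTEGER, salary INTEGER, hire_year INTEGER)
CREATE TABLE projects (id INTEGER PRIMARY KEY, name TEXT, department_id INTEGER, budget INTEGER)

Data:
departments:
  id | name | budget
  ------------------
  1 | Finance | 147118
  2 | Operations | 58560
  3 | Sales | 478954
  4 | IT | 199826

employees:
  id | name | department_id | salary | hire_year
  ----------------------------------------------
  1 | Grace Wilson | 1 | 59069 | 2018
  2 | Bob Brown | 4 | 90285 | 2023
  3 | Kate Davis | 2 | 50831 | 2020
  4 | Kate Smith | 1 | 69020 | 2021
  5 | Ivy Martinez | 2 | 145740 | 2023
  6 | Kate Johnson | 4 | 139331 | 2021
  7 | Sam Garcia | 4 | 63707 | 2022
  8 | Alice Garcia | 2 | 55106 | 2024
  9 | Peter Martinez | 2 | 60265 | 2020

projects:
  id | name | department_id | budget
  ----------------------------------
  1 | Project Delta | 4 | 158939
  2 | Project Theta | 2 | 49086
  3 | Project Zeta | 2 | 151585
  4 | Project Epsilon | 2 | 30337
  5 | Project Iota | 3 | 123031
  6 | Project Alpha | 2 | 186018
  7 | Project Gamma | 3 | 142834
SELECT name, department_id FROM employees WHERE department_id IN (SELECT id FROM departments WHERE budget > 281708)

Execution result:
(no rows)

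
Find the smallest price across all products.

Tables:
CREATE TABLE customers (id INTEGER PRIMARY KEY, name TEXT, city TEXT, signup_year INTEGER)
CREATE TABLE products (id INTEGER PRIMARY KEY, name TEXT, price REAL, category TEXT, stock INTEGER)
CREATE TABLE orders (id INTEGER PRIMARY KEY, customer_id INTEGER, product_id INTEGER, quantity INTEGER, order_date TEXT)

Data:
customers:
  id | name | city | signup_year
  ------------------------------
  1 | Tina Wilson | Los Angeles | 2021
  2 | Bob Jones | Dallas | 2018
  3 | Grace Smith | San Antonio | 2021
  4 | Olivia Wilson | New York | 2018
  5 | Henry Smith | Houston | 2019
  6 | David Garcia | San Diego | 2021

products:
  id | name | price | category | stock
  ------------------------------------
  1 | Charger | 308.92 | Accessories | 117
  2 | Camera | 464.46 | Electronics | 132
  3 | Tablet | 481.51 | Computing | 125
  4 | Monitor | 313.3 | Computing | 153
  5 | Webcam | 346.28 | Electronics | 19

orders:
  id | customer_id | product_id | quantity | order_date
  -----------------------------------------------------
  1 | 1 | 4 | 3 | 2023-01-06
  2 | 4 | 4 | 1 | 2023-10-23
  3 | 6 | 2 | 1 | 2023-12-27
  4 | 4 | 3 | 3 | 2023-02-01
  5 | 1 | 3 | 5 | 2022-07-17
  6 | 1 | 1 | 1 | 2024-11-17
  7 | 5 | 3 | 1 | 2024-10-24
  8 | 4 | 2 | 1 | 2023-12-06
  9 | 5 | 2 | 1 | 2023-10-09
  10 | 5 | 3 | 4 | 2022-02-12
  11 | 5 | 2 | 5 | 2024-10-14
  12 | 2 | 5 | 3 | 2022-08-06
SELECT MIN(price) FROM products

Execution result:
308.92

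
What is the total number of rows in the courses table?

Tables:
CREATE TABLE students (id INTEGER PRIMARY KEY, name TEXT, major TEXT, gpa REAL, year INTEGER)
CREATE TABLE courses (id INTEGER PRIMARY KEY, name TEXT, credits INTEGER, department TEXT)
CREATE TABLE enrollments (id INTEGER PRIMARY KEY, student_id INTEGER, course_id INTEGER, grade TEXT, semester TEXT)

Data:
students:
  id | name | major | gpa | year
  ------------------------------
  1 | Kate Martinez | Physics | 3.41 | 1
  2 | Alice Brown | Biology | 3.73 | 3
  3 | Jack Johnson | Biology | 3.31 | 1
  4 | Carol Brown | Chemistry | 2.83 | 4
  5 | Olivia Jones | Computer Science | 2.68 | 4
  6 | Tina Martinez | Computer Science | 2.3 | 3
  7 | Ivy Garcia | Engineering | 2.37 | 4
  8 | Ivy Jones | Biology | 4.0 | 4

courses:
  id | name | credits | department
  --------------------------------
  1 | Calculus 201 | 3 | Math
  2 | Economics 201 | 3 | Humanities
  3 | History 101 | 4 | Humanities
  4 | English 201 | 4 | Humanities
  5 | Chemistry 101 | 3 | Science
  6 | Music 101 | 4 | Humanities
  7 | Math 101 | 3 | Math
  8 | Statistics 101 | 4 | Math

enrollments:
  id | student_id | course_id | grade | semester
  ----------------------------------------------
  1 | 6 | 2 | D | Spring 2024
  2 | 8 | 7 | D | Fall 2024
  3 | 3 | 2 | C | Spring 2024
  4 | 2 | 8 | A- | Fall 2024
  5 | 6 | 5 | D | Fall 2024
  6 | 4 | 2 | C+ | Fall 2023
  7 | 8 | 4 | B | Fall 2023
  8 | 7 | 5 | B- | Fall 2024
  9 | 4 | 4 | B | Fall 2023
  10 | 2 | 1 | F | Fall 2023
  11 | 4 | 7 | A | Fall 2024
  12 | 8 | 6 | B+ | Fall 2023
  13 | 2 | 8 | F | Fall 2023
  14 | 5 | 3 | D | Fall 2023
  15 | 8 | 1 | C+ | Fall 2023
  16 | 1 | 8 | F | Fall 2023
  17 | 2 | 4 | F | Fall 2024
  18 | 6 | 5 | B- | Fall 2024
SELECT COUNT(*) FROM courses

Execution result:
8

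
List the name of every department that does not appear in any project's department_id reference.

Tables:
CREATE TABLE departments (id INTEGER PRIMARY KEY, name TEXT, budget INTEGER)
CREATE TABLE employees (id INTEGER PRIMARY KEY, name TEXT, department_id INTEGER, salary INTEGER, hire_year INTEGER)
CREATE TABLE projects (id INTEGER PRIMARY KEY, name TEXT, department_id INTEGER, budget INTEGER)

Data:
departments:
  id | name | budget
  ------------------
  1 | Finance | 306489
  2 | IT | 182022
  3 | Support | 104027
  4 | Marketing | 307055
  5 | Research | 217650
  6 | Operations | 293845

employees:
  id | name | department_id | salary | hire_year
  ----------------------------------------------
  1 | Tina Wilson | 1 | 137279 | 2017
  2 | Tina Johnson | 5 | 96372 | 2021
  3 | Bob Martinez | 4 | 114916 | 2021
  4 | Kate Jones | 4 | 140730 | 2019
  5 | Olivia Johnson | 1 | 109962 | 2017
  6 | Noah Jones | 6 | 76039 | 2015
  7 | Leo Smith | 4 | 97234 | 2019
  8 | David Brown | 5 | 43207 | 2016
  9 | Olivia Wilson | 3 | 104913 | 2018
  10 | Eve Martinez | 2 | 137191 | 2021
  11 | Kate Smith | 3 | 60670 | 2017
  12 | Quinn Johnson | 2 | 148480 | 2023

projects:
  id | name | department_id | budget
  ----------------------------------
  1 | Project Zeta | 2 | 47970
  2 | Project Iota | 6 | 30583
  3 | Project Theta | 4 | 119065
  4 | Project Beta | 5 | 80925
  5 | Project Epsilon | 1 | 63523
SELECT p.name FROM departments p LEFT JOIN projects c ON c.department_id = p.id WHERE c.id IS NULL

Execution result:
Support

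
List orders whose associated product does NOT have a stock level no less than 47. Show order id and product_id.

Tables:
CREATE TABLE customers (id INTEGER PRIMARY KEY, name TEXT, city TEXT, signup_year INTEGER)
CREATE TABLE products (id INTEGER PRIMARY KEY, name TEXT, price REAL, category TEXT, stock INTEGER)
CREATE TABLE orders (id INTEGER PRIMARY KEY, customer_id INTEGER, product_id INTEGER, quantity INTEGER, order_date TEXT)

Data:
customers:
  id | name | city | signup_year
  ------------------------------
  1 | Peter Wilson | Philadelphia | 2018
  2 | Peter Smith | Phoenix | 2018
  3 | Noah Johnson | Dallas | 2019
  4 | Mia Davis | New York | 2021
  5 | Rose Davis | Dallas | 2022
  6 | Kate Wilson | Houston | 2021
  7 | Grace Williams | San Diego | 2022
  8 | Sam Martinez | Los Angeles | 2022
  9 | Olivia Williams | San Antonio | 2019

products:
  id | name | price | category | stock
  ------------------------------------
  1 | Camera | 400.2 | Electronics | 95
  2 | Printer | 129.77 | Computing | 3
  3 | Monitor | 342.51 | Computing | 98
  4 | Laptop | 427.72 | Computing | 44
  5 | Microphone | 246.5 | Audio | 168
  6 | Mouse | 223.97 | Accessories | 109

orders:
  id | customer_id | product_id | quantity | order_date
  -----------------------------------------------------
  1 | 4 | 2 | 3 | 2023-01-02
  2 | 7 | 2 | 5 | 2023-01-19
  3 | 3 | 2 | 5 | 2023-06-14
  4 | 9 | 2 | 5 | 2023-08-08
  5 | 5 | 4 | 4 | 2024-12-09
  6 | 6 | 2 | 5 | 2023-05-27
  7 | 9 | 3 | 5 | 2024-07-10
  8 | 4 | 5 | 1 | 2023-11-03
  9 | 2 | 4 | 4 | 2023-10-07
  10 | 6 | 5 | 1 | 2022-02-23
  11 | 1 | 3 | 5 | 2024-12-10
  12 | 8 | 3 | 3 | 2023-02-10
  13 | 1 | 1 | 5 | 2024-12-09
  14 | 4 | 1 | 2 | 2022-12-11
SELECT id, product_id FROM orders WHERE product_id NOT IN (SELECT id FROM products WHERE stock >= 47)

Execution result:
id | product_id
1 | 2
2 | 2
3 | 2
4 | 2
5 | 4
6 | 2
9 | 4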